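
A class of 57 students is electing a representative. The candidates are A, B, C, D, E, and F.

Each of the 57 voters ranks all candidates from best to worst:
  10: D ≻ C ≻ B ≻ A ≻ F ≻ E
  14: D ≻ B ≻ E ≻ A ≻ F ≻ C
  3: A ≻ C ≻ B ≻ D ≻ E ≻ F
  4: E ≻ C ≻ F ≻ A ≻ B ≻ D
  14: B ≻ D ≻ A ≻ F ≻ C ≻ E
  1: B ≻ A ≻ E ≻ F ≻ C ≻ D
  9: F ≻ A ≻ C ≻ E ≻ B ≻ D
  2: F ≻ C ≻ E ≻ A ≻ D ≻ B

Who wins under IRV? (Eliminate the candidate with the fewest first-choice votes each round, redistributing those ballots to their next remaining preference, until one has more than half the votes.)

B

Round 1: A 3, B 15, C 0, D 24, E 4, F 11. C eliminated.
Round 2: A 3, B 15, D 24, E 4, F 11. A eliminated.
Round 3: B 18, D 24, E 4, F 11. E eliminated.
Round 4: B 18, D 24, F 15. F eliminated.
Round 5: B 31, D 26. B has a majority (≥29).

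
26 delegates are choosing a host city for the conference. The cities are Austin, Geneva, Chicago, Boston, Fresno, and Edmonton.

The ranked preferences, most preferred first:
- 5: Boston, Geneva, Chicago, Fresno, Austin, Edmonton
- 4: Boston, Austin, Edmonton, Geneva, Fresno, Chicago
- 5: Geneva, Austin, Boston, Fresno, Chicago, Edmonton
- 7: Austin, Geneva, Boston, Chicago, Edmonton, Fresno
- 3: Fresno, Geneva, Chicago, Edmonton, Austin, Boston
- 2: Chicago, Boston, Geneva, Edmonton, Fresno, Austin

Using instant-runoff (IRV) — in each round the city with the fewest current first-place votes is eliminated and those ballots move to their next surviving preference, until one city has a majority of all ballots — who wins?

Geneva

Round 1: Austin 7, Geneva 5, Chicago 2, Boston 9, Fresno 3, Edmonton 0. Edmonton eliminated.
Round 2: Austin 7, Geneva 5, Chicago 2, Boston 9, Fresno 3. Chicago eliminated.
Round 3: Austin 7, Geneva 5, Boston 11, Fresno 3. Fresno eliminated.
Round 4: Austin 7, Geneva 8, Boston 11. Austin eliminated.
Round 5: Geneva 15, Boston 11. Geneva has a majority (≥14).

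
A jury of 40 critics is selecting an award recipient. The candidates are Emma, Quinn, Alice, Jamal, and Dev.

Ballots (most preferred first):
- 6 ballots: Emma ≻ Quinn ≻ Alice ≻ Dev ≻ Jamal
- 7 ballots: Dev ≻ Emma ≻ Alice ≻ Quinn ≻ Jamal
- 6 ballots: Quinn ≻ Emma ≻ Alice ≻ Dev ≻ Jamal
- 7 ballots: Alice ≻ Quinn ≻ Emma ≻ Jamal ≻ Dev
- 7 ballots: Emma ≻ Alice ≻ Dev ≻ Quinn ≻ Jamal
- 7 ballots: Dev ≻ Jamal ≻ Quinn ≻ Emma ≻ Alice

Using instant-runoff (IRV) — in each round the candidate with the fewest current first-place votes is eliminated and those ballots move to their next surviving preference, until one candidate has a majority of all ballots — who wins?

Round 1: Emma 13, Quinn 6, Alice 7, Jamal 0, Dev 14. Jamal eliminated.
Round 2: Emma 13, Quinn 6, Alice 7, Dev 14. Quinn eliminated.
Round 3: Emma 19, Alice 7, Dev 14. Alice eliminated.
Round 4: Emma 26, Dev 14. Emma has a majority (≥21).

Emma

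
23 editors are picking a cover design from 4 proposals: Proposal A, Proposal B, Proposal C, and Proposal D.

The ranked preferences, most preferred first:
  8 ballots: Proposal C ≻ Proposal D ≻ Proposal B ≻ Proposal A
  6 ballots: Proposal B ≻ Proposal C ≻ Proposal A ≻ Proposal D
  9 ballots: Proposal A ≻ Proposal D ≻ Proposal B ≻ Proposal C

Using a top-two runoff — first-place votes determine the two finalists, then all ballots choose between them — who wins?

Proposal C

Round 1 first-place votes: Proposal A 9, Proposal B 6, Proposal C 8, Proposal D 0. Proposal A and Proposal C advance.
Runoff: Proposal A is ranked above Proposal C on 9 ballots, Proposal C above Proposal A on 14.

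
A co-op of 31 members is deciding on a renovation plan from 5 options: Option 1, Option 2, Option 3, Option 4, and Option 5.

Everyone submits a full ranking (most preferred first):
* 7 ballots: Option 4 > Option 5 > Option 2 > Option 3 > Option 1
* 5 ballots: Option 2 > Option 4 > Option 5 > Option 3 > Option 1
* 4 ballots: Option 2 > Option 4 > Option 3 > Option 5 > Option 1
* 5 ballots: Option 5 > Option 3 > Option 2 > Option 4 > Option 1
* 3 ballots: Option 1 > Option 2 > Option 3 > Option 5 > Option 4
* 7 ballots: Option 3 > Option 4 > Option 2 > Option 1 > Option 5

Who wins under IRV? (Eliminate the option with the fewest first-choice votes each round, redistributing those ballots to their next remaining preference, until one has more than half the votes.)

Option 2

Round 1: Option 1 3, Option 2 9, Option 3 7, Option 4 7, Option 5 5. Option 1 eliminated.
Round 2: Option 2 12, Option 3 7, Option 4 7, Option 5 5. Option 5 eliminated.
Round 3: Option 2 12, Option 3 12, Option 4 7. Option 4 eliminated.
Round 4: Option 2 19, Option 3 12. Option 2 has a majority (≥16).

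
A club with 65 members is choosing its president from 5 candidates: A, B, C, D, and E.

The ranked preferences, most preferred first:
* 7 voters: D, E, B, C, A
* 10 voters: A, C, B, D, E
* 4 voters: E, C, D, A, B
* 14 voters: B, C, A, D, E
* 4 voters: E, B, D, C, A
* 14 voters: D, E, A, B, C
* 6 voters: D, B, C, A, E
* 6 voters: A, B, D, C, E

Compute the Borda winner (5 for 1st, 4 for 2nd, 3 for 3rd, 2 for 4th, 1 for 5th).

D

A: 7×1 + 10×5 + 4×2 + 14×3 + 4×1 + 14×3 + 6×2 + 6×5 = 195
B: 7×3 + 10×3 + 4×1 + 14×5 + 4×4 + 14×2 + 6×4 + 6×4 = 217
C: 7×2 + 10×4 + 4×4 + 14×4 + 4×2 + 14×1 + 6×3 + 6×2 = 178
D: 7×5 + 10×2 + 4×3 + 14×2 + 4×3 + 14×5 + 6×5 + 6×3 = 225
E: 7×4 + 10×1 + 4×5 + 14×1 + 4×5 + 14×4 + 6×1 + 6×1 = 160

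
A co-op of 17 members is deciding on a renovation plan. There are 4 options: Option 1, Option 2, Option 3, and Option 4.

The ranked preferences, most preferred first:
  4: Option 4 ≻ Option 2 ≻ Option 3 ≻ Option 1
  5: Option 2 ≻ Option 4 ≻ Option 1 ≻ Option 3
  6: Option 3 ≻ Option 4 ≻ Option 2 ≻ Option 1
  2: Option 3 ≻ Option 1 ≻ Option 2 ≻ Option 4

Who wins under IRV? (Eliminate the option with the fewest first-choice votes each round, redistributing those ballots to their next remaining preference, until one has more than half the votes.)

Option 2

Round 1: Option 1 0, Option 2 5, Option 3 8, Option 4 4. Option 1 eliminated.
Round 2: Option 2 5, Option 3 8, Option 4 4. Option 4 eliminated.
Round 3: Option 2 9, Option 3 8. Option 2 has a majority (≥9).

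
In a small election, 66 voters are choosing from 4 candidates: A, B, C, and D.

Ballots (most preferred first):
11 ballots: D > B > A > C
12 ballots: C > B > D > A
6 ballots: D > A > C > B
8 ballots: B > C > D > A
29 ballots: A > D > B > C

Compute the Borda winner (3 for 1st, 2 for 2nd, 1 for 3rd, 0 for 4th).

D

A: 11×1 + 12×0 + 6×2 + 8×0 + 29×3 = 110
B: 11×2 + 12×2 + 6×0 + 8×3 + 29×1 = 99
C: 11×0 + 12×3 + 6×1 + 8×2 + 29×0 = 58
D: 11×3 + 12×1 + 6×3 + 8×1 + 29×2 = 129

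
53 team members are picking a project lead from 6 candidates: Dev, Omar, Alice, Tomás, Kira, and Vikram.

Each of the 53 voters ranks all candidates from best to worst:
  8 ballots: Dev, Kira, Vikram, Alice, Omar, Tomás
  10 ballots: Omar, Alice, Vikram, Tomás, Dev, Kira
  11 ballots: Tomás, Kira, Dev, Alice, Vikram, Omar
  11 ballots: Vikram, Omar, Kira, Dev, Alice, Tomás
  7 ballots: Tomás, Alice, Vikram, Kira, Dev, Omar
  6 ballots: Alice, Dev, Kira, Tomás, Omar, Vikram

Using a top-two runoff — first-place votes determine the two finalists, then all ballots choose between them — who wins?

Vikram

Round 1 first-place votes: Dev 8, Omar 10, Alice 6, Tomás 18, Kira 0, Vikram 11. Tomás and Vikram advance.
Runoff: Tomás is ranked above Vikram on 24 ballots, Vikram above Tomás on 29.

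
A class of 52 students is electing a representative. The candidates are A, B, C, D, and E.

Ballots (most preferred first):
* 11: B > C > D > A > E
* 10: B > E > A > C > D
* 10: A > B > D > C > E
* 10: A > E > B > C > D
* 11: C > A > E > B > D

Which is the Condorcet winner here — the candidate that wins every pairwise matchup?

A

A vs B: 31–21
A vs C: 30–22
A vs D: 41–11
A vs E: 42–10
A beats every other candidate.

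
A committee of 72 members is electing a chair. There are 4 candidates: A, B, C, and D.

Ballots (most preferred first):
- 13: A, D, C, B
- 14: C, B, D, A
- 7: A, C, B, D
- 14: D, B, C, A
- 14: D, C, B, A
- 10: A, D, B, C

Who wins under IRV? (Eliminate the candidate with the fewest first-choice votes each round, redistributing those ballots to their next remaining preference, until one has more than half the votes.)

D

Round 1: A 30, B 0, C 14, D 28. B eliminated.
Round 2: A 30, C 14, D 28. C eliminated.
Round 3: A 30, D 42. D has a majority (≥37).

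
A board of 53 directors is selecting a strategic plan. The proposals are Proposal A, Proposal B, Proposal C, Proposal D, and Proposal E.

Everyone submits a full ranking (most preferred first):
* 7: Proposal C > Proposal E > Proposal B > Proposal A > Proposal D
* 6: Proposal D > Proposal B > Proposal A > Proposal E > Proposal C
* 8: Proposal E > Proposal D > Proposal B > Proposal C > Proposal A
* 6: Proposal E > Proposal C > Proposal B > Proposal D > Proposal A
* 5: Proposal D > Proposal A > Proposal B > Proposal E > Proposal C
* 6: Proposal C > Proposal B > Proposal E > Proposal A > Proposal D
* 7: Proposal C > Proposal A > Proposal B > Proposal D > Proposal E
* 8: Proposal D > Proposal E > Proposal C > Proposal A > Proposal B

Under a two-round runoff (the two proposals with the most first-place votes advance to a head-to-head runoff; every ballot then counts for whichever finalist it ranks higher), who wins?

Round 1 first-place votes: Proposal A 0, Proposal B 0, Proposal C 20, Proposal D 19, Proposal E 14. Proposal C and Proposal D advance.
Runoff: Proposal C is ranked above Proposal D on 26 ballots, Proposal D above Proposal C on 27.

Proposal D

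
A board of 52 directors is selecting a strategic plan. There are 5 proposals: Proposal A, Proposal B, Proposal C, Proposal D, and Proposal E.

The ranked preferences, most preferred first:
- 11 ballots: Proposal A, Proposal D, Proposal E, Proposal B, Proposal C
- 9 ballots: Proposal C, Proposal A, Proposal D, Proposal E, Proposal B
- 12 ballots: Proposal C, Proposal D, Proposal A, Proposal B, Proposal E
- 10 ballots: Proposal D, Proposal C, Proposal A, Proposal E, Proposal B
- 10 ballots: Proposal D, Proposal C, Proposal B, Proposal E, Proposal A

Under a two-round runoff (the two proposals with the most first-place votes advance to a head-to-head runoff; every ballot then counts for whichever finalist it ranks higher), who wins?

Round 1 first-place votes: Proposal A 11, Proposal B 0, Proposal C 21, Proposal D 20, Proposal E 0. Proposal C and Proposal D advance.
Runoff: Proposal C is ranked above Proposal D on 21 ballots, Proposal D above Proposal C on 31.

Proposal D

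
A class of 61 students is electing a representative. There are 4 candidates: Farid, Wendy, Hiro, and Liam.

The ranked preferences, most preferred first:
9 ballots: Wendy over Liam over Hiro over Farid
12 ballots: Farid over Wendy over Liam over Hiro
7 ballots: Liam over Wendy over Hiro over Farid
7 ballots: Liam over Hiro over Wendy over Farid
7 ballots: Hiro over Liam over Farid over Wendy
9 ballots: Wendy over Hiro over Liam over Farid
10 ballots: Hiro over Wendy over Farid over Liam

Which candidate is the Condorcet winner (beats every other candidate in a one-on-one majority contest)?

Wendy vs Farid: 42–19
Wendy vs Hiro: 37–24
Wendy vs Liam: 40–21
Wendy beats every other candidate.

Wendy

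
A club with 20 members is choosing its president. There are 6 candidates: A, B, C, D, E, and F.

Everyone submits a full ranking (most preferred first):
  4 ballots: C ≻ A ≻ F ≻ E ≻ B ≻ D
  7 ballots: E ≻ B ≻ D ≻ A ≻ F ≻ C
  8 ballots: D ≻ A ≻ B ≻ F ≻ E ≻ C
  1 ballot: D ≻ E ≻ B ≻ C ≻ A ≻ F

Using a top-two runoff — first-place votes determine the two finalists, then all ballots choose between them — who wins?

E

Round 1 first-place votes: A 0, B 0, C 4, D 9, E 7, F 0. D and E advance.
Runoff: D is ranked above E on 9 ballots, E above D on 11.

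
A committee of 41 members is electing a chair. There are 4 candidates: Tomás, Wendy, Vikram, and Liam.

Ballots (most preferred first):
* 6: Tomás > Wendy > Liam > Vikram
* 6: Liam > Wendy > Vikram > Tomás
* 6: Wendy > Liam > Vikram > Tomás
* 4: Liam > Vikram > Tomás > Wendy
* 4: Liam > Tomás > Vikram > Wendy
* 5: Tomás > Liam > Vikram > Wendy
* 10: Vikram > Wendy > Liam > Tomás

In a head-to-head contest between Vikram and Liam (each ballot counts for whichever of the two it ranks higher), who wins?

Vikram is ranked above Liam on 10 ballots; Liam above Vikram on 31.

Liam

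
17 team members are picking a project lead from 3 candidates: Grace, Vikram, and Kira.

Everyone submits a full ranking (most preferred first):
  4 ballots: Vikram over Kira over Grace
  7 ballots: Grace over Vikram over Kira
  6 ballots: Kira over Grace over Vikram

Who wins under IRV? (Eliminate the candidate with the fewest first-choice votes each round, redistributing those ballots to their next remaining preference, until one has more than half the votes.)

Round 1: Grace 7, Vikram 4, Kira 6. Vikram eliminated.
Round 2: Grace 7, Kira 10. Kira has a majority (≥9).

Kira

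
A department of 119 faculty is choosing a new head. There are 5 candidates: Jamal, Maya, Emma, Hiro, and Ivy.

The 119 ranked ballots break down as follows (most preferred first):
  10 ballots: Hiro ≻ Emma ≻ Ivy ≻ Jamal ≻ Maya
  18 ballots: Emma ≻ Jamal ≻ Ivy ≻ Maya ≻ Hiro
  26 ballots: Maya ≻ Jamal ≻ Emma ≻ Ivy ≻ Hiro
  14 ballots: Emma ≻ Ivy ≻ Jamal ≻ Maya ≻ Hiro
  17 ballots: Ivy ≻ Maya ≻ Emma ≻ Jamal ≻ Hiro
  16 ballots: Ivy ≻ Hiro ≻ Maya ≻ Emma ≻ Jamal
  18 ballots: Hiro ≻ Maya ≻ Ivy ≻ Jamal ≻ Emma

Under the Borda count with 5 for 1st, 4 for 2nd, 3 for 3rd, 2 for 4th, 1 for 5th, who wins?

Ivy

Jamal: 10×2 + 18×4 + 26×4 + 14×3 + 17×2 + 16×1 + 18×2 = 324
Maya: 10×1 + 18×2 + 26×5 + 14×2 + 17×4 + 16×3 + 18×4 = 392
Emma: 10×4 + 18×5 + 26×3 + 14×5 + 17×3 + 16×2 + 18×1 = 379
Hiro: 10×5 + 18×1 + 26×1 + 14×1 + 17×1 + 16×4 + 18×5 = 279
Ivy: 10×3 + 18×3 + 26×2 + 14×4 + 17×5 + 16×5 + 18×3 = 411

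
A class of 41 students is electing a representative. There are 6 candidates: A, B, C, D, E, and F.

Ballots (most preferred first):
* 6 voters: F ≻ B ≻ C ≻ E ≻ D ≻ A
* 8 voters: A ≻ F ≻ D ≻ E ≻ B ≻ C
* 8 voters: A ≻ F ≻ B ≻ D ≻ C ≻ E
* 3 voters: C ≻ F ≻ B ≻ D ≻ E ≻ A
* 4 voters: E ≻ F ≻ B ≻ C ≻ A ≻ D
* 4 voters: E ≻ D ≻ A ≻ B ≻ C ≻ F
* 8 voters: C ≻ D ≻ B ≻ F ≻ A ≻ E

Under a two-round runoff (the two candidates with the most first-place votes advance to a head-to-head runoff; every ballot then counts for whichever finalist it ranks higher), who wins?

C

Round 1 first-place votes: A 16, B 0, C 11, D 0, E 8, F 6. A and C advance.
Runoff: A is ranked above C on 20 ballots, C above A on 21.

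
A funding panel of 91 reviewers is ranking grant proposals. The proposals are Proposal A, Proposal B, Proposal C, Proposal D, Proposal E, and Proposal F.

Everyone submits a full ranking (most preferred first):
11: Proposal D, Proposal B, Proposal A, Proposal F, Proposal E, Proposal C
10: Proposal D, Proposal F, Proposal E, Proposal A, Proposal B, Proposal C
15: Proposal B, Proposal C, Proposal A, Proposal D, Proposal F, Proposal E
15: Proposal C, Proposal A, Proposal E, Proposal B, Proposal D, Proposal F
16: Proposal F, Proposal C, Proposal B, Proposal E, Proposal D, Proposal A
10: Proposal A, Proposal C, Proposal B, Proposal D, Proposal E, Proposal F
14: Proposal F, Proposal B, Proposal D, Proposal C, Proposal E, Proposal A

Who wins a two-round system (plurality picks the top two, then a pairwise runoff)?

Round 1 first-place votes: Proposal A 10, Proposal B 15, Proposal C 15, Proposal D 21, Proposal E 0, Proposal F 30. Proposal F and Proposal D advance.
Runoff: Proposal F is ranked above Proposal D on 30 ballots, Proposal D above Proposal F on 61.

Proposal D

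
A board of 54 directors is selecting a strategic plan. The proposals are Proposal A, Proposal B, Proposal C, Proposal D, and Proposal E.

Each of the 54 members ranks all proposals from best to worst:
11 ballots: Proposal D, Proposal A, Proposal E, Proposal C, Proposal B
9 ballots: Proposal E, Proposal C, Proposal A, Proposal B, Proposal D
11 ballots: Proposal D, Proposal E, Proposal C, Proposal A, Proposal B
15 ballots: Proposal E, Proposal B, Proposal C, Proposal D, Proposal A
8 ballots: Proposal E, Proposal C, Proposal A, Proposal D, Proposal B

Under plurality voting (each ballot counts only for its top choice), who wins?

Proposal E

First-place votes: Proposal A 0, Proposal B 0, Proposal C 0, Proposal D 22, Proposal E 32.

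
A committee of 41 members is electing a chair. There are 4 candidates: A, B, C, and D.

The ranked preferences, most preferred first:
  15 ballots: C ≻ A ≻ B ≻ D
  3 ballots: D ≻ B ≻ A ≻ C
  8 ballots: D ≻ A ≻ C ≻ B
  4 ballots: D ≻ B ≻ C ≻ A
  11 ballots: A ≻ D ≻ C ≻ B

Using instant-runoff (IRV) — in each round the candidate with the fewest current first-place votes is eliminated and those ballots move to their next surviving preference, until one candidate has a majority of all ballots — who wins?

Round 1: A 11, B 0, C 15, D 15. B eliminated.
Round 2: A 11, C 15, D 15. A eliminated.
Round 3: C 15, D 26. D has a majority (≥21).

D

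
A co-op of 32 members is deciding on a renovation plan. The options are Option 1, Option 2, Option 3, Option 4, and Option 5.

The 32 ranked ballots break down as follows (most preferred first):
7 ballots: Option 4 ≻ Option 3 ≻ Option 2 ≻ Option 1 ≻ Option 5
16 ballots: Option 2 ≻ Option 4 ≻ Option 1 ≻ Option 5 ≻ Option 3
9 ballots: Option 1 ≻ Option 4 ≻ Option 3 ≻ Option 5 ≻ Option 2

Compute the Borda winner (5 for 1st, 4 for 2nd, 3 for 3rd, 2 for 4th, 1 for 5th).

Option 1: 7×2 + 16×3 + 9×5 = 107
Option 2: 7×3 + 16×5 + 9×1 = 110
Option 3: 7×4 + 16×1 + 9×3 = 71
Option 4: 7×5 + 16×4 + 9×4 = 135
Option 5: 7×1 + 16×2 + 9×2 = 57

Option 4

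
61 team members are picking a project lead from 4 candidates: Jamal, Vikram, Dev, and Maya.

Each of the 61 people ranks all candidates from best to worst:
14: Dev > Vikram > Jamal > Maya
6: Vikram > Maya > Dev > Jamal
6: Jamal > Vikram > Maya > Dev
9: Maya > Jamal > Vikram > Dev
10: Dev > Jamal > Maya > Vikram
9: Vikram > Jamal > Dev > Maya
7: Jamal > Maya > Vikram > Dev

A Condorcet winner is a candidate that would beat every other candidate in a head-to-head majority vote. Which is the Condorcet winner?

Jamal

Jamal vs Vikram: 32–29
Jamal vs Dev: 31–30
Jamal vs Maya: 46–15
Jamal beats every other candidate.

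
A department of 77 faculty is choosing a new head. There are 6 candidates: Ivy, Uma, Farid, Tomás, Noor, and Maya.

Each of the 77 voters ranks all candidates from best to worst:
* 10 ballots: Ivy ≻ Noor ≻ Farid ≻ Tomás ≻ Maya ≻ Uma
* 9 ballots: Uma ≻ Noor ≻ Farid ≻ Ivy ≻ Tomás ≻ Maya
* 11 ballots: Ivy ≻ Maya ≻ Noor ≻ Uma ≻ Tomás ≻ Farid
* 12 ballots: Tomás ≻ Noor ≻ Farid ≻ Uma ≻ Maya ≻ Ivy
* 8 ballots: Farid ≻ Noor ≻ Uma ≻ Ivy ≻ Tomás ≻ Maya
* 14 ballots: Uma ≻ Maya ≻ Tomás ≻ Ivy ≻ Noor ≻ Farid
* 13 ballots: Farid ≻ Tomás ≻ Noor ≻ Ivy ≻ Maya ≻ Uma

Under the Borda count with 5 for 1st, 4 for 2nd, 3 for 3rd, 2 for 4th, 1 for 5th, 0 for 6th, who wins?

Noor

Ivy: 10×5 + 9×2 + 11×5 + 12×0 + 8×2 + 14×2 + 13×2 = 193
Uma: 10×0 + 9×5 + 11×2 + 12×2 + 8×3 + 14×5 + 13×0 = 185
Farid: 10×3 + 9×3 + 11×0 + 12×3 + 8×5 + 14×0 + 13×5 = 198
Tomás: 10×2 + 9×1 + 11×1 + 12×5 + 8×1 + 14×3 + 13×4 = 202
Noor: 10×4 + 9×4 + 11×3 + 12×4 + 8×4 + 14×1 + 13×3 = 242
Maya: 10×1 + 9×0 + 11×4 + 12×1 + 8×0 + 14×4 + 13×1 = 135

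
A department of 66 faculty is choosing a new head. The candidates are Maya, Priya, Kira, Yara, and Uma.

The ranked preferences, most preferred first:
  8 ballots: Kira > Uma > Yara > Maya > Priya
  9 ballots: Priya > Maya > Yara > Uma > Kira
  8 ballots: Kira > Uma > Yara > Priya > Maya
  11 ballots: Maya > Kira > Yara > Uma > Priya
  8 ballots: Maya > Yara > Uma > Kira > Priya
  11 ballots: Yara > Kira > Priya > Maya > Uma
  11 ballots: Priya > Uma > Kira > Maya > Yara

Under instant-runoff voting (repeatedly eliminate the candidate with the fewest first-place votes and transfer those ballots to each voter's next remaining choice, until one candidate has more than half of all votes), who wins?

Round 1: Maya 19, Priya 20, Kira 16, Yara 11, Uma 0. Uma eliminated.
Round 2: Maya 19, Priya 20, Kira 16, Yara 11. Yara eliminated.
Round 3: Maya 19, Priya 20, Kira 27. Maya eliminated.
Round 4: Priya 20, Kira 46. Kira has a majority (≥34).

Kira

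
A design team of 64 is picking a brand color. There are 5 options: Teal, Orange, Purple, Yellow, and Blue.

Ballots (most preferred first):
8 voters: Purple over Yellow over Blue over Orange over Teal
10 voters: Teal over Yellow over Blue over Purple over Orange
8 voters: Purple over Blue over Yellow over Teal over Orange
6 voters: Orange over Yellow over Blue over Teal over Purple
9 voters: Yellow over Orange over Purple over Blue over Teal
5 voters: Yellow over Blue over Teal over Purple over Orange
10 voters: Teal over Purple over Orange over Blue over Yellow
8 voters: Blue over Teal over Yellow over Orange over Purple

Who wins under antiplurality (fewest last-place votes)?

Blue

Last-place votes: Teal 17, Orange 23, Purple 14, Yellow 10, Blue 0.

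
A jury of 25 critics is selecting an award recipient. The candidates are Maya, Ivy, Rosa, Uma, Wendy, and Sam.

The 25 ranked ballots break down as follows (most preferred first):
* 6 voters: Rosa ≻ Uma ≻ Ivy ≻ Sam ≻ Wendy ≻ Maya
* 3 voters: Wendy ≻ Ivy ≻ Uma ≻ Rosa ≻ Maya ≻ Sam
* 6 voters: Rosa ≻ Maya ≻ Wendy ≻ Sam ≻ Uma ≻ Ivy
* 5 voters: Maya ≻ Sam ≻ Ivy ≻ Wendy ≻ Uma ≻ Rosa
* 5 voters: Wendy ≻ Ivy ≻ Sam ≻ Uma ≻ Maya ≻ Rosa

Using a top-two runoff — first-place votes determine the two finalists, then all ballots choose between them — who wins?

Wendy

Round 1 first-place votes: Maya 5, Ivy 0, Rosa 12, Uma 0, Wendy 8, Sam 0. Rosa and Wendy advance.
Runoff: Rosa is ranked above Wendy on 12 ballots, Wendy above Rosa on 13.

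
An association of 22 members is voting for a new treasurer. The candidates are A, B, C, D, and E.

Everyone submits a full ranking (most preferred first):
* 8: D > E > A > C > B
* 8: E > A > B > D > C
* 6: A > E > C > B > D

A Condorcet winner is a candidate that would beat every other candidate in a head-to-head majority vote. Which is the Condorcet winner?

E

E vs A: 16–6
E vs B: 22–0
E vs C: 22–0
E vs D: 14–8
E beats every other candidate.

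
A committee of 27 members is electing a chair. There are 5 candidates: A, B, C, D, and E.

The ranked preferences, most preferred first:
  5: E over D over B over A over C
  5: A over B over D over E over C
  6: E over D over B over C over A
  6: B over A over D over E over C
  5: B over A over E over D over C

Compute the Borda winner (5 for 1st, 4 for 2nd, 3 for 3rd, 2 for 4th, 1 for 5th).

B

A: 5×2 + 5×5 + 6×1 + 6×4 + 5×4 = 85
B: 5×3 + 5×4 + 6×3 + 6×5 + 5×5 = 108
C: 5×1 + 5×1 + 6×2 + 6×1 + 5×1 = 33
D: 5×4 + 5×3 + 6×4 + 6×3 + 5×2 = 87
E: 5×5 + 5×2 + 6×5 + 6×2 + 5×3 = 92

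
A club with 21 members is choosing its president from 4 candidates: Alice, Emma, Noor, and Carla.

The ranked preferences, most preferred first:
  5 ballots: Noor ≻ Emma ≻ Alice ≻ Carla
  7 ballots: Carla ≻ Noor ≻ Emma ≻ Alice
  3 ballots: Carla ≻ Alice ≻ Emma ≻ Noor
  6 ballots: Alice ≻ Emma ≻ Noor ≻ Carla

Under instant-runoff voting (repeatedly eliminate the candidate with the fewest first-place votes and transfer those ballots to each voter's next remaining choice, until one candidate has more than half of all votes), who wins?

Round 1: Alice 6, Emma 0, Noor 5, Carla 10. Emma eliminated.
Round 2: Alice 6, Noor 5, Carla 10. Noor eliminated.
Round 3: Alice 11, Carla 10. Alice has a majority (≥11).

Alice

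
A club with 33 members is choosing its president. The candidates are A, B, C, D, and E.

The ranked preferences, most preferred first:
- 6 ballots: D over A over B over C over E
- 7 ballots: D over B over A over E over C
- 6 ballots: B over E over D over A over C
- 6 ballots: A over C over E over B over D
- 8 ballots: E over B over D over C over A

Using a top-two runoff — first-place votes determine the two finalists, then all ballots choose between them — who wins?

Round 1 first-place votes: A 6, B 6, C 0, D 13, E 8. D and E advance.
Runoff: D is ranked above E on 13 ballots, E above D on 20.

E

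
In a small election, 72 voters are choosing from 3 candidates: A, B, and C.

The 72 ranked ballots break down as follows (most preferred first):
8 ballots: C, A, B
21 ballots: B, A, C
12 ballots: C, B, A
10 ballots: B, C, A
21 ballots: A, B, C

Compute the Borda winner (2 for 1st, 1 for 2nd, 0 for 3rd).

B

A: 8×1 + 21×1 + 12×0 + 10×0 + 21×2 = 71
B: 8×0 + 21×2 + 12×1 + 10×2 + 21×1 = 95
C: 8×2 + 21×0 + 12×2 + 10×1 + 21×0 = 50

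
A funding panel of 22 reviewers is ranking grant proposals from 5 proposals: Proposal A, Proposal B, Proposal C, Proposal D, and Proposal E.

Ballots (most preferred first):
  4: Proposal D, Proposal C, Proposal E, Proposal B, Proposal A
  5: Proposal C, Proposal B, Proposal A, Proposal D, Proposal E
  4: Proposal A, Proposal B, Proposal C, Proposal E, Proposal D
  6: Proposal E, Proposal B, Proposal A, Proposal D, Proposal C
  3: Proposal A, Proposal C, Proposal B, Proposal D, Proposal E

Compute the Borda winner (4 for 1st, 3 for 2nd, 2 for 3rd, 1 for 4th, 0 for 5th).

Proposal B

Proposal A: 4×0 + 5×2 + 4×4 + 6×2 + 3×4 = 50
Proposal B: 4×1 + 5×3 + 4×3 + 6×3 + 3×2 = 55
Proposal C: 4×3 + 5×4 + 4×2 + 6×0 + 3×3 = 49
Proposal D: 4×4 + 5×1 + 4×0 + 6×1 + 3×1 = 30
Proposal E: 4×2 + 5×0 + 4×1 + 6×4 + 3×0 = 36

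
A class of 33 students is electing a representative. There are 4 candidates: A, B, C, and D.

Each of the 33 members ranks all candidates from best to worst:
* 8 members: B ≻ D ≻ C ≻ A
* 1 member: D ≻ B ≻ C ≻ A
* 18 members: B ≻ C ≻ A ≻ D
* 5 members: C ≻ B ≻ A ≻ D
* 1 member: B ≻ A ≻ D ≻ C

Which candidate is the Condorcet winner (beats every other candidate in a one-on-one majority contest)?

B

B vs A: 33–0
B vs C: 28–5
B vs D: 32–1
B beats every other candidate.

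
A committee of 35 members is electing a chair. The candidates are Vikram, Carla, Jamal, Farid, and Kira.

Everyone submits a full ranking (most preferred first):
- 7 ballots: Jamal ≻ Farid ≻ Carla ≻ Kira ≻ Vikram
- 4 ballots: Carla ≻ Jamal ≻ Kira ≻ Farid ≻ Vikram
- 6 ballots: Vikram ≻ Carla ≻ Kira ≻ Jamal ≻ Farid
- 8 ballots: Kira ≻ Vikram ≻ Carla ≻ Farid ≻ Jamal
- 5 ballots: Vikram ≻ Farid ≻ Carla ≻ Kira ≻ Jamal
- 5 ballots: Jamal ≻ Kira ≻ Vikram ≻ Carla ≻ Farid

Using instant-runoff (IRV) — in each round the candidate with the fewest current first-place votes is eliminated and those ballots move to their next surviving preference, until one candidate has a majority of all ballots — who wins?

Vikram

Round 1: Vikram 11, Carla 4, Jamal 12, Farid 0, Kira 8. Farid eliminated.
Round 2: Vikram 11, Carla 4, Jamal 12, Kira 8. Carla eliminated.
Round 3: Vikram 11, Jamal 16, Kira 8. Kira eliminated.
Round 4: Vikram 19, Jamal 16. Vikram has a majority (≥18).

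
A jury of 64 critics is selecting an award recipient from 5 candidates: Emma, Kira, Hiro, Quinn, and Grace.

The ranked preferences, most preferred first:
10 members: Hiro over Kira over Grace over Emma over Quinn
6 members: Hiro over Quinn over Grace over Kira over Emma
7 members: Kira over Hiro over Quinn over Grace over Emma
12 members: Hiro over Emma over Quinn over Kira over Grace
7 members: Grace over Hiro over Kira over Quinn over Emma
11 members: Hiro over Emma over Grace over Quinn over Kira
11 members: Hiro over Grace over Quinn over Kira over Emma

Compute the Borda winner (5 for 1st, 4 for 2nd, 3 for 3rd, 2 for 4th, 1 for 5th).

Hiro

Emma: 10×2 + 6×1 + 7×1 + 12×4 + 7×1 + 11×4 + 11×1 = 143
Kira: 10×4 + 6×2 + 7×5 + 12×2 + 7×3 + 11×1 + 11×2 = 165
Hiro: 10×5 + 6×5 + 7×4 + 12×5 + 7×4 + 11×5 + 11×5 = 306
Quinn: 10×1 + 6×4 + 7×3 + 12×3 + 7×2 + 11×2 + 11×3 = 160
Grace: 10×3 + 6×3 + 7×2 + 12×1 + 7×5 + 11×3 + 11×4 = 186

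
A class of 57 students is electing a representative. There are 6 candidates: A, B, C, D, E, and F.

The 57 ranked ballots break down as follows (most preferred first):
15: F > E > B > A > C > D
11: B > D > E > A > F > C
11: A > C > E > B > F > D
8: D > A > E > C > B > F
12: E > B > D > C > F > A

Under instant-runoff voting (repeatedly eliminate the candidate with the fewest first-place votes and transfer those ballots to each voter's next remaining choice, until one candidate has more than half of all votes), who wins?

Round 1: A 11, B 11, C 0, D 8, E 12, F 15. C eliminated.
Round 2: A 11, B 11, D 8, E 12, F 15. D eliminated.
Round 3: A 19, B 11, E 12, F 15. B eliminated.
Round 4: A 19, E 23, F 15. F eliminated.
Round 5: A 19, E 38. E has a majority (≥29).

E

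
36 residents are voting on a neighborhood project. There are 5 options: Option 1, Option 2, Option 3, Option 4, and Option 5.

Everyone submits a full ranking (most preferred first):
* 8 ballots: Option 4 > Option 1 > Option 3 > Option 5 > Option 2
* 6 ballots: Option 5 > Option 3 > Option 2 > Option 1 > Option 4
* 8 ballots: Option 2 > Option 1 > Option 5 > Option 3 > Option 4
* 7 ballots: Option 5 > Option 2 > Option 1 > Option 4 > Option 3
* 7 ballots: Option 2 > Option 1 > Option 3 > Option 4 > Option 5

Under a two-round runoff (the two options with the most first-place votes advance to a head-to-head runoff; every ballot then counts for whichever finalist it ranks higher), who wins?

Round 1 first-place votes: Option 1 0, Option 2 15, Option 3 0, Option 4 8, Option 5 13. Option 2 and Option 5 advance.
Runoff: Option 2 is ranked above Option 5 on 15 ballots, Option 5 above Option 2 on 21.

Option 5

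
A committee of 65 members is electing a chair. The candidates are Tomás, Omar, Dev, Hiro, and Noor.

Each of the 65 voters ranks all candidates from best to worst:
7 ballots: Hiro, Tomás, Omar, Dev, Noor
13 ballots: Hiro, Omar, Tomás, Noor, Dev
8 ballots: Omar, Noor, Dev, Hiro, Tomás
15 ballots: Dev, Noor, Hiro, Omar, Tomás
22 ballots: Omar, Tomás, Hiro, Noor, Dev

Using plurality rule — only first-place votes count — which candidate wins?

Omar

First-place votes: Tomás 0, Omar 30, Dev 15, Hiro 20, Noor 0.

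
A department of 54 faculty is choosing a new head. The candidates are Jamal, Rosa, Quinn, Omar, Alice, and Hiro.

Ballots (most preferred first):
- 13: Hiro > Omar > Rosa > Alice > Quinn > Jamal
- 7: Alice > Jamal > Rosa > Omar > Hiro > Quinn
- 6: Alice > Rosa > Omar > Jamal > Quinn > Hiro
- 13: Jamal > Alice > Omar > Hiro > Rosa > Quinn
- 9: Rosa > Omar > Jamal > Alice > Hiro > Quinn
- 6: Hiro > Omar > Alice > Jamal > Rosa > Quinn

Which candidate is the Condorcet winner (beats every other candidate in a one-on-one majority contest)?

Omar

Omar vs Jamal: 34–20
Omar vs Rosa: 32–22
Omar vs Quinn: 54–0
Omar vs Alice: 28–26
Omar vs Hiro: 35–19
Omar beats every other candidate.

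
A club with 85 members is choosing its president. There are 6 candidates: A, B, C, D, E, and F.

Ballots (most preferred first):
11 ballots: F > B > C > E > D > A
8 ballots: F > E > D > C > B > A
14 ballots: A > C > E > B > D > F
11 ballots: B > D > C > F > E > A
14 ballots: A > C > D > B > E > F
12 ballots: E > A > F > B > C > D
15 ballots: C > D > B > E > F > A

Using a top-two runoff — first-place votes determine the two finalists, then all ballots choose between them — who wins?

Round 1 first-place votes: A 28, B 11, C 15, D 0, E 12, F 19. A and F advance.
Runoff: A is ranked above F on 40 ballots, F above A on 45.

F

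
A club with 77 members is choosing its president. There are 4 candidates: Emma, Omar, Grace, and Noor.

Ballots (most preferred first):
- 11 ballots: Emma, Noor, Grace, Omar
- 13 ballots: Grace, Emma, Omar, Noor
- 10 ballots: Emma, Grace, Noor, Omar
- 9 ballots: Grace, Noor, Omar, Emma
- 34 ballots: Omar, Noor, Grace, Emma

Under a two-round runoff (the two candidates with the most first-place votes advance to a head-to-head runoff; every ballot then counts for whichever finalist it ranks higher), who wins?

Round 1 first-place votes: Emma 21, Omar 34, Grace 22, Noor 0. Omar and Grace advance.
Runoff: Omar is ranked above Grace on 34 ballots, Grace above Omar on 43.

Grace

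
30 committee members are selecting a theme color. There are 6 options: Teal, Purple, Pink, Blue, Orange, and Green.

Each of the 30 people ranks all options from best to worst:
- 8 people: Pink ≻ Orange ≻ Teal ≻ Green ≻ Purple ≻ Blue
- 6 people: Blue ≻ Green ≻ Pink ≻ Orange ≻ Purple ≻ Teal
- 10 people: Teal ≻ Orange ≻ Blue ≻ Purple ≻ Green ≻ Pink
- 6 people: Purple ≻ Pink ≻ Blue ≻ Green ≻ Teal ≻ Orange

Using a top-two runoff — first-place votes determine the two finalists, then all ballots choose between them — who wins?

Round 1 first-place votes: Teal 10, Purple 6, Pink 8, Blue 6, Orange 0, Green 0. Teal and Pink advance.
Runoff: Teal is ranked above Pink on 10 ballots, Pink above Teal on 20.

Pink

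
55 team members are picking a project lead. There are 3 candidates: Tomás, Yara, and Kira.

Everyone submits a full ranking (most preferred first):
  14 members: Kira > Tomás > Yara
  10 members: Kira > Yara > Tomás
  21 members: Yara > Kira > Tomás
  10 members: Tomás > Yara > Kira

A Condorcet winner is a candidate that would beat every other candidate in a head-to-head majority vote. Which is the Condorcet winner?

Yara vs Tomás: 31–24
Yara vs Kira: 31–24
Yara beats every other candidate.

Yara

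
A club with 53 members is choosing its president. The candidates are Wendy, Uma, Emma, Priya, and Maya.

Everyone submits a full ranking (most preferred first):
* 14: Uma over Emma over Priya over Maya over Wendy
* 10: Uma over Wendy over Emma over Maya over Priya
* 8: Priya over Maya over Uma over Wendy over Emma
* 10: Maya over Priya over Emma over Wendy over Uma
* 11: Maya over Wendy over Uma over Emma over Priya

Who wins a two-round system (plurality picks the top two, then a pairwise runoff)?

Round 1 first-place votes: Wendy 0, Uma 24, Emma 0, Priya 8, Maya 21. Uma and Maya advance.
Runoff: Uma is ranked above Maya on 24 ballots, Maya above Uma on 29.

Maya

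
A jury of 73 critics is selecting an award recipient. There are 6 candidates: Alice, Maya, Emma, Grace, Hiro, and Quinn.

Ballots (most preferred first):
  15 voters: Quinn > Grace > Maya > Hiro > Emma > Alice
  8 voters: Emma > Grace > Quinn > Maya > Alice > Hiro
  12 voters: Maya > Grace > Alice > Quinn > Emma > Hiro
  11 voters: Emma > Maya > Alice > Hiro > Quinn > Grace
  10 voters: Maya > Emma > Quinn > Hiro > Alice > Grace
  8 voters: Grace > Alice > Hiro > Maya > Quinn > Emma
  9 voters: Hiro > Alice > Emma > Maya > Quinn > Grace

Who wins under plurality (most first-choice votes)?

First-place votes: Alice 0, Maya 22, Emma 19, Grace 8, Hiro 9, Quinn 15.

Maya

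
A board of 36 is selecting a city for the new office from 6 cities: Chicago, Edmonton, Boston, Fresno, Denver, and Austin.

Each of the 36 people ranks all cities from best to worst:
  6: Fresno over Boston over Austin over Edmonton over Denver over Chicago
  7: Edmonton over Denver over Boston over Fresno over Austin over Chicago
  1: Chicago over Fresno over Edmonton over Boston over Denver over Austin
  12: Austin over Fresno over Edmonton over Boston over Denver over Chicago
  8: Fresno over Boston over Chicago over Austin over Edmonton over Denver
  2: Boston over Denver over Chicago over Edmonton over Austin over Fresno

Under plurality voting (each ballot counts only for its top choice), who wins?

Fresno

First-place votes: Chicago 1, Edmonton 7, Boston 2, Fresno 14, Denver 0, Austin 12.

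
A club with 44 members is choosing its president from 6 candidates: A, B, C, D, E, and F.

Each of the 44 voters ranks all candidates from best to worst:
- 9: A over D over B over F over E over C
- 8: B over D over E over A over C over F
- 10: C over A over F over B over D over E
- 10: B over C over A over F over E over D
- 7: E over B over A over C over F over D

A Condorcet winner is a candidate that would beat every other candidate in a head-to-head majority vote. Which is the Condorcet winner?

B vs A: 25–19
B vs C: 34–10
B vs D: 35–9
B vs E: 37–7
B vs F: 34–10
B beats every other candidate.

B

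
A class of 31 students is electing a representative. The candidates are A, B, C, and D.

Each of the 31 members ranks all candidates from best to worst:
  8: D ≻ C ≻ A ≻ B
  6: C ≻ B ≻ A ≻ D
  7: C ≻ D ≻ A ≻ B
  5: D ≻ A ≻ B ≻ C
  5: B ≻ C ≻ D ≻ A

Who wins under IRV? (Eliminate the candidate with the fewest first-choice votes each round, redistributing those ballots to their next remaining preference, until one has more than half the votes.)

Round 1: A 0, B 5, C 13, D 13. A eliminated.
Round 2: B 5, C 13, D 13. B eliminated.
Round 3: C 18, D 13. C has a majority (≥16).

C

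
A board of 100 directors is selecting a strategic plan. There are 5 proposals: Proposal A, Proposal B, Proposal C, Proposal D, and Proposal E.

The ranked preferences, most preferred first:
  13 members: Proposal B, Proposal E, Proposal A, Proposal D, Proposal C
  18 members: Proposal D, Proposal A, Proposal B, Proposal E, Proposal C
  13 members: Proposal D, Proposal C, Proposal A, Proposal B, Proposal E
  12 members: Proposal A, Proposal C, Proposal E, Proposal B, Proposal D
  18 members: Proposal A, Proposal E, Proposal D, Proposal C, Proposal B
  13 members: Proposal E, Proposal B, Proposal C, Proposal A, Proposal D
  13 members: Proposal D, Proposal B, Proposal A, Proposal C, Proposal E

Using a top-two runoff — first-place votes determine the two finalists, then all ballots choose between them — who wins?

Proposal A

Round 1 first-place votes: Proposal A 30, Proposal B 13, Proposal C 0, Proposal D 44, Proposal E 13. Proposal D and Proposal A advance.
Runoff: Proposal D is ranked above Proposal A on 44 ballots, Proposal A above Proposal D on 56.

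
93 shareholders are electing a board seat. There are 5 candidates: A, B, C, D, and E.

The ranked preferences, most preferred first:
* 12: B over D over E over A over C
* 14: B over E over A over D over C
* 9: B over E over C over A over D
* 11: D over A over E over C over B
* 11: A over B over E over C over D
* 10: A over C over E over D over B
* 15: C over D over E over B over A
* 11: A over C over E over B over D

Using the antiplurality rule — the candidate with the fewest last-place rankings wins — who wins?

Last-place votes: A 15, B 21, C 26, D 31, E 0.

E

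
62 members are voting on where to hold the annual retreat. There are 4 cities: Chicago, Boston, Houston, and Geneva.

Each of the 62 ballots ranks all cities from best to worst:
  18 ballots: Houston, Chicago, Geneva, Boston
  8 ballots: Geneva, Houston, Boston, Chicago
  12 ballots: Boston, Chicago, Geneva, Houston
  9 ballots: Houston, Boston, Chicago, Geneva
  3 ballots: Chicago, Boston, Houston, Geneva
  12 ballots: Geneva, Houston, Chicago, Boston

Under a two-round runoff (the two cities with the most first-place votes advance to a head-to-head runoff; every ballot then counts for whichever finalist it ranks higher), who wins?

Round 1 first-place votes: Chicago 3, Boston 12, Houston 27, Geneva 20. Houston and Geneva advance.
Runoff: Houston is ranked above Geneva on 30 ballots, Geneva above Houston on 32.

Geneva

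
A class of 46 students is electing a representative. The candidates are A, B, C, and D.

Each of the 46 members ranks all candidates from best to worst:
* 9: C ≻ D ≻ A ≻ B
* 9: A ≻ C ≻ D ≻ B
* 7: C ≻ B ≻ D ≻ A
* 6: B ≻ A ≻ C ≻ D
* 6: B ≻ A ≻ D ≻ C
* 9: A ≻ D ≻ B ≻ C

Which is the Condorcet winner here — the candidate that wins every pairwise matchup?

A vs B: 27–19
A vs C: 30–16
A vs D: 30–16
A beats every other candidate.

A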